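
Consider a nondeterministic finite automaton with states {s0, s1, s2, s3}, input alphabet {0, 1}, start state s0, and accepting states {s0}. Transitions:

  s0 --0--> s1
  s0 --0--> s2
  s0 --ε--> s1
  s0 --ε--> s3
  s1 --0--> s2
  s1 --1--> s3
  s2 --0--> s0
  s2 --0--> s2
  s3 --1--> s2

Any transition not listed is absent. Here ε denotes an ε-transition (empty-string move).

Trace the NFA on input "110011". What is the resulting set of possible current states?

{s2}

Start: ε-closure({s0}) = {s0, s1, s3}.
Read '1': s0→∅, s1→{s3}, s3→{s2}; now {s2, s3}.
Read '1': s2→∅, s3→{s2}; now {s2}.
Read '0': s2→{s0, s2}; union {s0, s2}; ε-closure = {s0, s1, s2, s3}.
Read '0': s0→{s1, s2}, s1→{s2}, s2→{s0, s2}, s3→∅; union {s0, s1, s2}; ε-closure = {s0, s1, s2, s3}.
Read '1': s0→∅, s1→{s3}, s2→∅, s3→{s2}; now {s2, s3}.
Read '1': s2→∅, s3→{s2}; now {s2}.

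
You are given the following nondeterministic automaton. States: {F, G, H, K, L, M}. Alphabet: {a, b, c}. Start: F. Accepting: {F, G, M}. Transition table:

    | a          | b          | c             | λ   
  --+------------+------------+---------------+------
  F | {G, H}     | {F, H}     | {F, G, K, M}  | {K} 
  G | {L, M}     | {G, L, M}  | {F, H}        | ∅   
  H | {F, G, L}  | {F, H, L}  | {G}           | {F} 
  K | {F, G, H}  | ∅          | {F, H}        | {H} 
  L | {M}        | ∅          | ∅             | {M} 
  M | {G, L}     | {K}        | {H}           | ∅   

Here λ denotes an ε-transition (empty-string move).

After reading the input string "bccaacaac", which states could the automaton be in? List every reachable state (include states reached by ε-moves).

{F, G, H, K, M}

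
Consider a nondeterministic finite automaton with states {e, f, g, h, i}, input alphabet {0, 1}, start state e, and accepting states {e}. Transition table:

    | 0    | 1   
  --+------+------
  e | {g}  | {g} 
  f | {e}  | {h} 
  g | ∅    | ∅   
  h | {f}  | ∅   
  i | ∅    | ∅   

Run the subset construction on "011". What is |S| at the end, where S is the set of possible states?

Start in {e}.
Read '0': {e} → {g}.
Read '1': {g} → ∅.
The set is empty and remains empty for the remaining 1 symbol.
That set has 0 states.

0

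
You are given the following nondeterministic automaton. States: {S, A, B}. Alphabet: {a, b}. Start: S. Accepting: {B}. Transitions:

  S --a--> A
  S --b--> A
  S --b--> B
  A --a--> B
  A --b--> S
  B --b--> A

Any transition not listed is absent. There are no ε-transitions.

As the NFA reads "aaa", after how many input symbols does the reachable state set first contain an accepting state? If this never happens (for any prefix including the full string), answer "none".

2

Start in {S}.
Read 'a': {S} → {A}.
Read 'a': {A} → {B}.
None of the earlier sets intersect F, but {B} does.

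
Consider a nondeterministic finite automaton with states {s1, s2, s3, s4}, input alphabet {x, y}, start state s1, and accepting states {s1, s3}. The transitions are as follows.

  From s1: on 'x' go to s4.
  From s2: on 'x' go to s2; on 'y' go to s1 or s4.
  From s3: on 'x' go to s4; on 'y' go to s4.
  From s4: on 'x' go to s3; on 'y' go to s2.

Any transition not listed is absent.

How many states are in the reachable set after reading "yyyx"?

0

Start in {s1}.
Read 'y': {s1} → ∅.
The set is empty and remains empty for the remaining 3 symbols.
That set has 0 states.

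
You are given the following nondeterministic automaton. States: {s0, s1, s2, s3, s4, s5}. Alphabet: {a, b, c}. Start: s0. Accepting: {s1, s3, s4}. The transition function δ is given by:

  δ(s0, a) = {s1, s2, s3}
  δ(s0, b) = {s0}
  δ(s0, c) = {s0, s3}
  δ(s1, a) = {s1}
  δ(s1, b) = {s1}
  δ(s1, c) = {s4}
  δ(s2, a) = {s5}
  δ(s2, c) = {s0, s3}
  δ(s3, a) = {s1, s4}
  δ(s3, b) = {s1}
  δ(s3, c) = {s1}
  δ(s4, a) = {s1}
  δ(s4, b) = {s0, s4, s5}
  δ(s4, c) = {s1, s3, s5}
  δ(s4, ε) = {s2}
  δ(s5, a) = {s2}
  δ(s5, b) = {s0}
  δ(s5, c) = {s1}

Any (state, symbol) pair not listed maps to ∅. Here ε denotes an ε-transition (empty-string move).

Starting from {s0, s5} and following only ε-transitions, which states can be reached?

{s0, s5}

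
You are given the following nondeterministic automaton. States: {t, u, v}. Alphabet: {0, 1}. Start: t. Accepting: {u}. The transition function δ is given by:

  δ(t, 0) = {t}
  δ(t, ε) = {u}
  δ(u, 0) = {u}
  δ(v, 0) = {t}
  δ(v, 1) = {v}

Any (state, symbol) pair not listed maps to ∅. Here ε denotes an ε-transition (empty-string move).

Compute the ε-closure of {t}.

{t, u}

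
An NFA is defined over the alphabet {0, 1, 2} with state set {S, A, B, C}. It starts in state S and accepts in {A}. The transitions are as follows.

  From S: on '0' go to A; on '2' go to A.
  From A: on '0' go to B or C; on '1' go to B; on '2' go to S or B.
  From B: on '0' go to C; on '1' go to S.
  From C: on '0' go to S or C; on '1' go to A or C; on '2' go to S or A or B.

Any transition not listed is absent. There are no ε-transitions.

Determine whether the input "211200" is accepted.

Start in {S}.
Read '2': {S} → {A}.
Read '1': {A} → {B}.
Read '1': {B} → {S}.
Read '2': {S} → {A}.
Read '0': {A} → {B, C}.
Read '0': {B, C} → {S, C}.
The final set {S, C} contains no accepting state.

No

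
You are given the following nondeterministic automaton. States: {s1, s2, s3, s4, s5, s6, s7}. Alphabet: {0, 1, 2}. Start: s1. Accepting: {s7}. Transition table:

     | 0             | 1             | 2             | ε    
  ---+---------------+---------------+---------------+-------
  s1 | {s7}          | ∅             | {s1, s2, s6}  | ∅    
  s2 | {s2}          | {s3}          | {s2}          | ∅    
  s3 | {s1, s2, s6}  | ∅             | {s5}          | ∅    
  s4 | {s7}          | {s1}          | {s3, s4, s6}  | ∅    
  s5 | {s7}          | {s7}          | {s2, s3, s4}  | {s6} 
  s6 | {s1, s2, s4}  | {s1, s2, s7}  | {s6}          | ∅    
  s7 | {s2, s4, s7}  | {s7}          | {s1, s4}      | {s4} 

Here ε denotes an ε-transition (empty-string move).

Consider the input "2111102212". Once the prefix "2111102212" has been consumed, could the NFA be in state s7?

No

Start in {s1}.
Read '2': {s1} → {s1, s2, s6}.
Read '1': {s1, s2, s6} → {s1, s2, s3, s4, s7}.
Read '1': {s1, s2, s3, s4, s7} → {s1, s3, s4, s7}.
Read '1': {s1, s3, s4, s7} → {s1, s4, s7}.
Read '1': {s1, s4, s7} → {s1, s4, s7}.
Read '0': {s1, s4, s7} → {s2, s4, s7}.
Read '2': {s2, s4, s7} → {s1, s2, s3, s4, s6}.
Read '2': {s1, s2, s3, s4, s6} → {s1, s2, s3, s4, s5, s6}.
Read '1': {s1, s2, s3, s4, s5, s6} → {s1, s2, s3, s4, s7}.
Read '2': {s1, s2, s3, s4, s7} → {s1, s2, s3, s4, s5, s6}.
State s7 is not in {s1, s2, s3, s4, s5, s6}.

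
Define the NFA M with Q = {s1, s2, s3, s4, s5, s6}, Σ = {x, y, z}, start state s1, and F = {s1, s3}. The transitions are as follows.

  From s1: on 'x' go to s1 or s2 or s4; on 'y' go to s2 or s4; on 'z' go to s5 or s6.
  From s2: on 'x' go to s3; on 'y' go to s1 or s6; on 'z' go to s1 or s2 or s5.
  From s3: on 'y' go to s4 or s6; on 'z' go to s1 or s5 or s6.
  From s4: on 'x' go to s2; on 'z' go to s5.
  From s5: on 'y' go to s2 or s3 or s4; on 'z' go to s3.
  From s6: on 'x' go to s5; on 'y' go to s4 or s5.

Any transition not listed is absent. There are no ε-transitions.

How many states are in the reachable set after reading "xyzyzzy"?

6

Start in {s1}.
Read 'x': {s1} → {s1, s2, s4}.
Read 'y': {s1, s2, s4} → {s1, s2, s4, s6}.
Read 'z': {s1, s2, s4, s6} → {s1, s2, s5, s6}.
Read 'y': {s1, s2, s5, s6} → {s1, s2, s3, s4, s5, s6}.
Read 'z': {s1, s2, s3, s4, s5, s6} → {s1, s2, s3, s5, s6}.
Read 'z': {s1, s2, s3, s5, s6} → {s1, s2, s3, s5, s6}.
Read 'y': {s1, s2, s3, s5, s6} → {s1, s2, s3, s4, s5, s6}.
That set has 6 states.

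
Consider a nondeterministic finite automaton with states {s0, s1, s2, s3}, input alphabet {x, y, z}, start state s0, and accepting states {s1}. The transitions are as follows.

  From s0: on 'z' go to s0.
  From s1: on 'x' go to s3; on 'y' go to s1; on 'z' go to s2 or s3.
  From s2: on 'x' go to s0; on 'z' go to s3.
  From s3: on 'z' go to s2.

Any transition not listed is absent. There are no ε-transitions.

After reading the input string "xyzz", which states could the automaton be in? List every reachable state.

∅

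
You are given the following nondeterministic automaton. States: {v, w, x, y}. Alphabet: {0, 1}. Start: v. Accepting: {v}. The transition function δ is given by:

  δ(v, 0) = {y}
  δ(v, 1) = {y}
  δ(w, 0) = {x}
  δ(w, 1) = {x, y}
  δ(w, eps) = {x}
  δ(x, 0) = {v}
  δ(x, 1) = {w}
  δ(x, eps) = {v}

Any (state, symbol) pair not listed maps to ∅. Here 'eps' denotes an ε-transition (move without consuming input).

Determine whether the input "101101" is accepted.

Start in {v}.
Read '1': {v} → {y}.
Read '0': {y} → ∅.
The set is empty and remains empty for the remaining 4 symbols.
The final set ∅ contains no accepting state.

No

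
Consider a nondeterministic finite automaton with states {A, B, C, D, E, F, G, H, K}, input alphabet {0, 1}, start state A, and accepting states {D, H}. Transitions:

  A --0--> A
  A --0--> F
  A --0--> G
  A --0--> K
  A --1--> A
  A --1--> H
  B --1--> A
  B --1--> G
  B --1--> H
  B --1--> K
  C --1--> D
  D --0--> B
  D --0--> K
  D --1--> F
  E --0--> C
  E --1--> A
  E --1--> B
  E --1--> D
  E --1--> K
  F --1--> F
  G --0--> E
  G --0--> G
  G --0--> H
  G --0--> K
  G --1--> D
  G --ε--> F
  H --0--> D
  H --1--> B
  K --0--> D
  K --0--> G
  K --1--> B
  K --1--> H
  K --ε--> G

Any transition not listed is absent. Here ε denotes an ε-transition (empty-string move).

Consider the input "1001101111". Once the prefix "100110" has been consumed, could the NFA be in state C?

No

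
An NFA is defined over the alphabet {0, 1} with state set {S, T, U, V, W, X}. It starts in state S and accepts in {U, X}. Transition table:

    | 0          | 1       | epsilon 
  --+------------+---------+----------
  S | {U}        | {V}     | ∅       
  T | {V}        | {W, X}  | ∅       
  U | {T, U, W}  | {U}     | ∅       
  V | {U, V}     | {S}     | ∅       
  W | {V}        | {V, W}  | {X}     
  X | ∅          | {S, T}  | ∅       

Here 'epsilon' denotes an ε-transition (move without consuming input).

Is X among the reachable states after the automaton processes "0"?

Start in {S}.
Read '0': S→{U}; now {U}.
State X is not in {U}.

No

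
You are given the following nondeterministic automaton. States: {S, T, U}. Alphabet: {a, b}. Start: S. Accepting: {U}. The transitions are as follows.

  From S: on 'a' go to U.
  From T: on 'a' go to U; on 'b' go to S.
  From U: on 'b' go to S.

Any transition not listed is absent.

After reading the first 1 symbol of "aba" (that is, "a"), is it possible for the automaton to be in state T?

Start in {S}.
Read 'a': S→{U}; now {U}.
State T is not in {U}.

No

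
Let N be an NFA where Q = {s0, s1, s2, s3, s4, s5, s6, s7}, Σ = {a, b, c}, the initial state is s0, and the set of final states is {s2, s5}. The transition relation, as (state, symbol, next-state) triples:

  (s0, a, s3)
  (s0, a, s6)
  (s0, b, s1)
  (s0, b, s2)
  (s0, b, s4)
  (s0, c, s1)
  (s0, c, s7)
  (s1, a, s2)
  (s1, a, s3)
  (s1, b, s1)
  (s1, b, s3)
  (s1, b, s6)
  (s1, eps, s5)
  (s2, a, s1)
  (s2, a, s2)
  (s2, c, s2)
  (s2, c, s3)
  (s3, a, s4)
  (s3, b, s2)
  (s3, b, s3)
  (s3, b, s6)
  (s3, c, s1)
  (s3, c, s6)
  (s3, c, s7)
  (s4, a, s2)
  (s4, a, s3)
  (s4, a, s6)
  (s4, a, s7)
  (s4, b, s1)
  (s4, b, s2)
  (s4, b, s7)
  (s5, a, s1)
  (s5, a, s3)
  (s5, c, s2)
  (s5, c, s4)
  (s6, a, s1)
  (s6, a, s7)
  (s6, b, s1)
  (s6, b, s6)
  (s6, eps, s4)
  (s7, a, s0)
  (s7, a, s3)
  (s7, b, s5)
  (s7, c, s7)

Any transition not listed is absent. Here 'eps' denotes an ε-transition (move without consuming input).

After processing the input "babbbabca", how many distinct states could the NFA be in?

Start in {s0}.
Read 'b': s0→{s1, s2, s4}; union {s1, s2, s4}; ε-closure = {s1, s2, s4, s5}.
Read 'a': s1→{s2, s3}, s2→{s1, s2}, s4→{s2, s3, s6, s7}, s5→{s1, s3}; union {s1, s2, s3, s6, s7}; ε-closure = {s1, s2, s3, s4, s5, s6, s7}.
Read 'b': s1→{s1, s3, s6}, s2→∅, s3→{s2, s3, s6}, s4→{s1, s2, s7}, s5→∅, s6→{s1, s6}, s7→{s5}; union {s1, s2, s3, s5, s6, s7}; ε-closure = {s1, s2, s3, s4, s5, s6, s7}.
Read 'b': s1→{s1, s3, s6}, s2→∅, s3→{s2, s3, s6}, s4→{s1, s2, s7}, s5→∅, s6→{s1, s6}, s7→{s5}; union {s1, s2, s3, s5, s6, s7}; ε-closure = {s1, s2, s3, s4, s5, s6, s7}.
Read 'b': s1→{s1, s3, s6}, s2→∅, s3→{s2, s3, s6}, s4→{s1, s2, s7}, s5→∅, s6→{s1, s6}, s7→{s5}; union {s1, s2, s3, s5, s6, s7}; ε-closure = {s1, s2, s3, s4, s5, s6, s7}.
Read 'a': s1→{s2, s3}, s2→{s1, s2}, s3→{s4}, s4→{s2, s3, s6, s7}, s5→{s1, s3}, s6→{s1, s7}, s7→{s0, s3}; union {s0, s1, s2, s3, s4, s6, s7}; ε-closure = {s0, s1, s2, s3, s4, s5, s6, s7}.
Read 'b': s0→{s1, s2, s4}, s1→{s1, s3, s6}, s2→∅, s3→{s2, s3, s6}, s4→{s1, s2, s7}, s5→∅, s6→{s1, s6}, s7→{s5}; now {s1, s2, s3, s4, s5, s6, s7}.
Read 'c': s1→∅, s2→{s2, s3}, s3→{s1, s6, s7}, s4→∅, s5→{s2, s4}, s6→∅, s7→{s7}; union {s1, s2, s3, s4, s6, s7}; ε-closure = {s1, s2, s3, s4, s5, s6, s7}.
Read 'a': s1→{s2, s3}, s2→{s1, s2}, s3→{s4}, s4→{s2, s3, s6, s7}, s5→{s1, s3}, s6→{s1, s7}, s7→{s0, s3}; union {s0, s1, s2, s3, s4, s6, s7}; ε-closure = {s0, s1, s2, s3, s4, s5, s6, s7}.
That set has 8 states.

8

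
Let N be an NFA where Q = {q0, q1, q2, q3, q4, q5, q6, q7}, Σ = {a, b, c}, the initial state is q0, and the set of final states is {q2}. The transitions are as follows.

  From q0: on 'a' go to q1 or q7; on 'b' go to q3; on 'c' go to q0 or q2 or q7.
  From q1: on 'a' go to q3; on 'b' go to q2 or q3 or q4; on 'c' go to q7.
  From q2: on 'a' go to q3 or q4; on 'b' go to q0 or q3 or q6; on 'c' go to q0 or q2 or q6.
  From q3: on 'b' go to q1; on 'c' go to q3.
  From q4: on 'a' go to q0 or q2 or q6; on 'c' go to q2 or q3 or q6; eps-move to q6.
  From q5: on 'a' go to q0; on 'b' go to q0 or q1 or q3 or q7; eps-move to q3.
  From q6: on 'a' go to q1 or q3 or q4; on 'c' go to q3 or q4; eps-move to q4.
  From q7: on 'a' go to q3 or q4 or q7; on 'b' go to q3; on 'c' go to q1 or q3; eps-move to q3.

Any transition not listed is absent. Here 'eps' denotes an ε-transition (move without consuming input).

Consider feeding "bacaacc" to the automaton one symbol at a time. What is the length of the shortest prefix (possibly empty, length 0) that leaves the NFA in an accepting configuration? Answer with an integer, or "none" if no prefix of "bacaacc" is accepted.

Start in {q0}.
Read 'b': {q0} → {q3}.
Read 'a': {q3} → ∅.
The set is empty and remains empty for the remaining 5 symbols.
No reachable set along the way intersects F.

none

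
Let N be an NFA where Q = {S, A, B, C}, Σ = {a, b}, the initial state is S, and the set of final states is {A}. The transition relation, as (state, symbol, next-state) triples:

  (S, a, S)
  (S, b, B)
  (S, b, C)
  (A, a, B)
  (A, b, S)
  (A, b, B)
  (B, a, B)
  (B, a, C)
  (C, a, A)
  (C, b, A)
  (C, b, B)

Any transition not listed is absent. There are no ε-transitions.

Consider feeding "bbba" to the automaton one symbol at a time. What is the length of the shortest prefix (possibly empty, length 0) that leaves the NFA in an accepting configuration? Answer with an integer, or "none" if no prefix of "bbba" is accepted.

2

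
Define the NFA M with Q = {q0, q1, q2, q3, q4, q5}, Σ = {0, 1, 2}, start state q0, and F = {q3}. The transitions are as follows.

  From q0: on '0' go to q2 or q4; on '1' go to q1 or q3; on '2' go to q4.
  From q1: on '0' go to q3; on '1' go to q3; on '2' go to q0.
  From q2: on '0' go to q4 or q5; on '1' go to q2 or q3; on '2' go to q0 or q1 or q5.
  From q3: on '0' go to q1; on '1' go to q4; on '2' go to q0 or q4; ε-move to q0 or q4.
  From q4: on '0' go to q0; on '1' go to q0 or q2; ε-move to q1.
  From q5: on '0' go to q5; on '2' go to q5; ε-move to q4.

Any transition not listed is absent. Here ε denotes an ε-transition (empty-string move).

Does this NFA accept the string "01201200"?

Yes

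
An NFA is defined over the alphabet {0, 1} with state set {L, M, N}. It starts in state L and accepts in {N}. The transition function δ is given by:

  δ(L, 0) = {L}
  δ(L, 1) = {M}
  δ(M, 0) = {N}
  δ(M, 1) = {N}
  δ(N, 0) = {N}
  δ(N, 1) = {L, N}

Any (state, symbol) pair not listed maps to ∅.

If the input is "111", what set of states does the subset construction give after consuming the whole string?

Start in {L}.
Read '1': L→{M}; now {M}.
Read '1': M→{N}; now {N}.
Read '1': N→{L, N}; now {L, N}.

{L, N}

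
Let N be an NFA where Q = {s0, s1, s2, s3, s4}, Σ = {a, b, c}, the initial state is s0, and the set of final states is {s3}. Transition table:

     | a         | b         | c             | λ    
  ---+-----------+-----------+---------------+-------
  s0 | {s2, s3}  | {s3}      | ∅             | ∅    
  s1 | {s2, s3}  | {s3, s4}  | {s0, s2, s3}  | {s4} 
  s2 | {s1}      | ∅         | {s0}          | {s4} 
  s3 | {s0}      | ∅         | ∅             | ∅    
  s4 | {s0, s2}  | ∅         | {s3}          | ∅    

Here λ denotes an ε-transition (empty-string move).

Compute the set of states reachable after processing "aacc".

{s0, s3}

Start in {s0}.
Read 'a': {s0} → {s2, s3, s4}.
Read 'a': {s2, s3, s4} → {s0, s1, s2, s4}.
Read 'c': {s0, s1, s2, s4} → {s0, s2, s3, s4}.
Read 'c': {s0, s2, s3, s4} → {s0, s3}.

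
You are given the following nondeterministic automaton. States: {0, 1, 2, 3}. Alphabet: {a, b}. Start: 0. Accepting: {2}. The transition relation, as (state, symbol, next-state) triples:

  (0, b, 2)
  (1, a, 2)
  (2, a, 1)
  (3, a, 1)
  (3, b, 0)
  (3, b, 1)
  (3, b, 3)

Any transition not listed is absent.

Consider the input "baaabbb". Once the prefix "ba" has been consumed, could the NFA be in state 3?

No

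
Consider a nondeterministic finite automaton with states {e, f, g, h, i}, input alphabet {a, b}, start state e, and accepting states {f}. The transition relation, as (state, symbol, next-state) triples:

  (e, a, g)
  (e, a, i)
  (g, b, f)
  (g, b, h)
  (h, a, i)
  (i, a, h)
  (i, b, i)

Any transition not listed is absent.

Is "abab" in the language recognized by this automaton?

Start in {e}.
Read 'a': e→{g, i}; now {g, i}.
Read 'b': g→{f, h}, i→{i}; now {f, h, i}.
Read 'a': f→∅, h→{i}, i→{h}; now {h, i}.
Read 'b': h→∅, i→{i}; now {i}.
The final set {i} contains no accepting state.

No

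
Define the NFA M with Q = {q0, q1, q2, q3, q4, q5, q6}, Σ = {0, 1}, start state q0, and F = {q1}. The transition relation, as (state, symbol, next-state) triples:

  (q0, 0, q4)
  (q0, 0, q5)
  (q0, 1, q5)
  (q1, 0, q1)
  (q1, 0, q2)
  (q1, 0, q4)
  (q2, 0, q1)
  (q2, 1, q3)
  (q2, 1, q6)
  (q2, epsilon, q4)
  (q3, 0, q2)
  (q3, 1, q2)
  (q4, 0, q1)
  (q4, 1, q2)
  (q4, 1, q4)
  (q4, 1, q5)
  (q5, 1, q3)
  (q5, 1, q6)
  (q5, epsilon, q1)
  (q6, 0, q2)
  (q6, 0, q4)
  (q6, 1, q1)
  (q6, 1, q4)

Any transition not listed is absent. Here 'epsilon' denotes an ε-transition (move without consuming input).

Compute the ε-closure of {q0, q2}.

{q0, q2, q4}

Begin with {q0, q2}.
ε-move q2 → q4; add q4.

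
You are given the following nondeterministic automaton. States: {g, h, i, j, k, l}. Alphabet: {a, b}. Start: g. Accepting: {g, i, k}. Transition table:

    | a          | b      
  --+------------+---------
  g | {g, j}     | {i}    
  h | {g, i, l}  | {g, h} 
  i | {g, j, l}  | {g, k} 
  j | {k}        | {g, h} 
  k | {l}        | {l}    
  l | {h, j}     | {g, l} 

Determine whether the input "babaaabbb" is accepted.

Yes

Start in {g}.
Read 'b': g→{i}; now {i}.
Read 'a': i→{g, j, l}; now {g, j, l}.
Read 'b': g→{i}, j→{g, h}, l→{g, l}; now {g, h, i, l}.
Read 'a': g→{g, j}, h→{g, i, l}, i→{g, j, l}, l→{h, j}; now {g, h, i, j, l}.
Read 'a': g→{g, j}, h→{g, i, l}, i→{g, j, l}, j→{k}, l→{h, j}; now {g, h, i, j, k, l}.
Read 'a': g→{g, j}, h→{g, i, l}, i→{g, j, l}, j→{k}, k→{l}, l→{h, j}; now {g, h, i, j, k, l}.
Read 'b': g→{i}, h→{g, h}, i→{g, k}, j→{g, h}, k→{l}, l→{g, l}; now {g, h, i, k, l}.
Read 'b': g→{i}, h→{g, h}, i→{g, k}, k→{l}, l→{g, l}; now {g, h, i, k, l}.
Read 'b': g→{i}, h→{g, h}, i→{g, k}, k→{l}, l→{g, l}; now {g, h, i, k, l}.
The final set {g, h, i, k, l} contains the accepting states g, i, k.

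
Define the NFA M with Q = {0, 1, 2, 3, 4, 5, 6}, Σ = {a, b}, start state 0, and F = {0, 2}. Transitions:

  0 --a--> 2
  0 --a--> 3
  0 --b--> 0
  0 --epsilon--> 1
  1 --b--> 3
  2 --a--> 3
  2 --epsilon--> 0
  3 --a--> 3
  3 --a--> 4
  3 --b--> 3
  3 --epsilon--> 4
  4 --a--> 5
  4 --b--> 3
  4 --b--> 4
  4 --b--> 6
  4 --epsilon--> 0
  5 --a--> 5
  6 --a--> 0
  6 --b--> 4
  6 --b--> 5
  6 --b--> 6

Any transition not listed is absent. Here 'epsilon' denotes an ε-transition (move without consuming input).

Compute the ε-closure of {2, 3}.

{0, 1, 2, 3, 4}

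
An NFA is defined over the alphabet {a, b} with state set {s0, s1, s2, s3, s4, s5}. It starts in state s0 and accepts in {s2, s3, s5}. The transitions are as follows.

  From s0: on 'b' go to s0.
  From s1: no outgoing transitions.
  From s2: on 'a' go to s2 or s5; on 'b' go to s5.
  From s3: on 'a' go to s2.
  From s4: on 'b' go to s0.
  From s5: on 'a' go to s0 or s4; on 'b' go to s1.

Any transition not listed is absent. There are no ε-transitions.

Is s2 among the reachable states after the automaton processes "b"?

Start in {s0}.
Read 'b': {s0} → {s0}.
State s2 is not in {s0}.

No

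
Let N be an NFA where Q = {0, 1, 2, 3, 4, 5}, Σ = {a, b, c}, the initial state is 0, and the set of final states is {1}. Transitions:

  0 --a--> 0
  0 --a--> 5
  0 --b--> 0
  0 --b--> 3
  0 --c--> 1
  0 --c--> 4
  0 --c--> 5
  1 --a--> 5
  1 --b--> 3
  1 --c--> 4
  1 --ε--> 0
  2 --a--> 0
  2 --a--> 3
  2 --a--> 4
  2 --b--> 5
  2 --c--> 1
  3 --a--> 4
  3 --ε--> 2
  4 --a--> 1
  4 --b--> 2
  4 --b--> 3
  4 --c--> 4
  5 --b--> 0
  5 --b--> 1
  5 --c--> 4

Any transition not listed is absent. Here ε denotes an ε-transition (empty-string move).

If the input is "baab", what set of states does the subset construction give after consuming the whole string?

Start in {0}.
Read 'b': {0} → {0, 2, 3}.
Read 'a': {0, 2, 3} → {0, 2, 3, 4, 5}.
Read 'a': {0, 2, 3, 4, 5} → {0, 1, 2, 3, 4, 5}.
Read 'b': {0, 1, 2, 3, 4, 5} → {0, 1, 2, 3, 5}.

{0, 1, 2, 3, 5}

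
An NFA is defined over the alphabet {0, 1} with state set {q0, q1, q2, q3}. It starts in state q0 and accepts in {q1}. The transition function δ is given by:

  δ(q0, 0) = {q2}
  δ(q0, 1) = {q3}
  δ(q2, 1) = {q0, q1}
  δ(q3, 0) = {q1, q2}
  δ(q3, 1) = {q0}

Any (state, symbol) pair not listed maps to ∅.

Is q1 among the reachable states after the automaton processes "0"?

Start in {q0}.
Read '0': q0→{q2}; now {q2}.
State q1 is not in {q2}.

No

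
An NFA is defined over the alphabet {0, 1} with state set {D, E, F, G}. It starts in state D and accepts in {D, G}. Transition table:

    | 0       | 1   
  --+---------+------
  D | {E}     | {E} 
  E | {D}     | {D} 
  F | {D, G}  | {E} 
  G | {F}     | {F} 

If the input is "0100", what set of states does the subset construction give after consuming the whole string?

Start in {D}.
Read '0': D→{E}; now {E}.
Read '1': E→{D}; now {D}.
Read '0': D→{E}; now {E}.
Read '0': E→{D}; now {D}.

{D}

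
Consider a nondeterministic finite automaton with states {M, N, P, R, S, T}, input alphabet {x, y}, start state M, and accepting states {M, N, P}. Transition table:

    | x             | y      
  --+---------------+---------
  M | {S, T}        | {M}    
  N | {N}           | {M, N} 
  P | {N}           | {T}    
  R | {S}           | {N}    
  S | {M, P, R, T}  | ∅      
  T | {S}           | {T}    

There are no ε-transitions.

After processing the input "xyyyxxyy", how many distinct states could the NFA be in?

3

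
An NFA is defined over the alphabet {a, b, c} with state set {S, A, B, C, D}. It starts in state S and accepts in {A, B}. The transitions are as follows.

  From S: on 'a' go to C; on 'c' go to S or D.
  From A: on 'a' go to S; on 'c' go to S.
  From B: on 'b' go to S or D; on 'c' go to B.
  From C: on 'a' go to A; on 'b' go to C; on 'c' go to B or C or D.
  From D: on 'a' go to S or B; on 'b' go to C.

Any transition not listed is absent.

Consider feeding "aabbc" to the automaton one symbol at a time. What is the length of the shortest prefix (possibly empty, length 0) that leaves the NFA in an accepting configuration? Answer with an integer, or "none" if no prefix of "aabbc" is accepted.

2

Start in {S}.
Read 'a': {S} → {C}.
Read 'a': {C} → {A}.
None of the earlier sets intersect F, but {A} does.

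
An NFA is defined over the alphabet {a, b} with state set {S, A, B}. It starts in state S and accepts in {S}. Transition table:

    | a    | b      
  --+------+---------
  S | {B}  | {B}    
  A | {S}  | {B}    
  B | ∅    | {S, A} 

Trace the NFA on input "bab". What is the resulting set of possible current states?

∅

Start in {S}.
Read 'b': {S} → {B}.
Read 'a': {B} → ∅.
The set is empty and remains empty for the remaining 1 symbol.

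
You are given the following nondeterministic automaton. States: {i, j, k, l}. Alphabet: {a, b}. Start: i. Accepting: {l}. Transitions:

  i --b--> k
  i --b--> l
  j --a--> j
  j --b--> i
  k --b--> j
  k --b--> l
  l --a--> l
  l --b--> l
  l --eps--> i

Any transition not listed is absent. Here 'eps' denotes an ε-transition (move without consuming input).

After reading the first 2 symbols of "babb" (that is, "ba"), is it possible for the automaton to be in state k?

No

Start in {i}.
Read 'b': i→{k, l}; union {k, l}; ε-closure = {i, k, l}.
Read 'a': i→∅, k→∅, l→{l}; union {l}; ε-closure = {i, l}.
State k is not in {i, l}.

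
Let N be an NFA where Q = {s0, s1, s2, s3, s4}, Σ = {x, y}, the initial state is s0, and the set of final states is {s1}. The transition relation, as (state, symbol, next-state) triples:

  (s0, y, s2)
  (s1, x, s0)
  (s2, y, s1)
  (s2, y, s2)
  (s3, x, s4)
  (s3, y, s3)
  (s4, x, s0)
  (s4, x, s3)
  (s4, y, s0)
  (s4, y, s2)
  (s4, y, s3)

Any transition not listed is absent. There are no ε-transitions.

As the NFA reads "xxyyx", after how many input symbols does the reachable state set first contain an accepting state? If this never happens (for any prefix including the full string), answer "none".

none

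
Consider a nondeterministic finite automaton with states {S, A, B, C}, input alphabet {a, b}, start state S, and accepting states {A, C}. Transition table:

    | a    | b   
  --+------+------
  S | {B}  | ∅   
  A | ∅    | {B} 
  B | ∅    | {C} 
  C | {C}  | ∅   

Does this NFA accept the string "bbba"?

No

Start in {S}.
Read 'b': {S} → ∅.
The set is empty and remains empty for the remaining 3 symbols.
The final set ∅ contains no accepting state.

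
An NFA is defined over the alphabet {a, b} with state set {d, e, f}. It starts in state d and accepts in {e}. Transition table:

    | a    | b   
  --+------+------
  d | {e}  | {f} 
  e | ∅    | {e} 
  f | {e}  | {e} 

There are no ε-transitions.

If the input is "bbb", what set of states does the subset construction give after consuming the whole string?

Start in {d}.
Read 'b': {d} → {f}.
Read 'b': {f} → {e}.
Read 'b': {e} → {e}.

{e}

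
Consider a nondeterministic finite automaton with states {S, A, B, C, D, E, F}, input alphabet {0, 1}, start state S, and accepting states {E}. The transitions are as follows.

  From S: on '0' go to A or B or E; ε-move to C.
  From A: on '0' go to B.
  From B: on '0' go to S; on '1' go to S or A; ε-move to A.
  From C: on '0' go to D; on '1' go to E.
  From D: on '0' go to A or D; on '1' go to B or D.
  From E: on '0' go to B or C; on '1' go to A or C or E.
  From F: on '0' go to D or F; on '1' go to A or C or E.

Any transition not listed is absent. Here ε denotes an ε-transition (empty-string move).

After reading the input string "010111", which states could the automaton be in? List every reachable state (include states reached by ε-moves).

{S, A, B, C, D, E}

Start: ε-closure({S}) = {S, C}.
Read '0': {S, C} → {A, B, D, E}.
Read '1': {A, B, D, E} → {S, A, B, C, D, E}.
Read '0': {S, A, B, C, D, E} → {S, A, B, C, D, E}.
Read '1': {S, A, B, C, D, E} → {S, A, B, C, D, E}.
Read '1': {S, A, B, C, D, E} → {S, A, B, C, D, E}.
Read '1': {S, A, B, C, D, E} → {S, A, B, C, D, E}.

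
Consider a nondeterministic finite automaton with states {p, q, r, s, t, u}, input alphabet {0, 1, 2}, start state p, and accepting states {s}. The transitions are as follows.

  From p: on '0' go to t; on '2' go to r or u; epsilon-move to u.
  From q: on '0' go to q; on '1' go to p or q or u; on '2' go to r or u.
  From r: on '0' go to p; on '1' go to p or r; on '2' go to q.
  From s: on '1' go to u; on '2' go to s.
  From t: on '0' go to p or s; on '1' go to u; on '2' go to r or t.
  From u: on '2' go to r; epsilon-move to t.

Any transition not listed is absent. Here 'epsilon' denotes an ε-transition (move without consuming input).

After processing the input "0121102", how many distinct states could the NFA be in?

4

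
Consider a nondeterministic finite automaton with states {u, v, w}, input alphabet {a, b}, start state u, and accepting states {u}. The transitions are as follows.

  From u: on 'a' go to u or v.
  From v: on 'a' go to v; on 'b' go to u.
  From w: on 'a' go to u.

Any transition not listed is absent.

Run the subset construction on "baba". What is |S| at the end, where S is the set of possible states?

Start in {u}.
Read 'b': u→∅; now ∅.
The set is empty and remains empty for the remaining 3 symbols.
That set has 0 states.

0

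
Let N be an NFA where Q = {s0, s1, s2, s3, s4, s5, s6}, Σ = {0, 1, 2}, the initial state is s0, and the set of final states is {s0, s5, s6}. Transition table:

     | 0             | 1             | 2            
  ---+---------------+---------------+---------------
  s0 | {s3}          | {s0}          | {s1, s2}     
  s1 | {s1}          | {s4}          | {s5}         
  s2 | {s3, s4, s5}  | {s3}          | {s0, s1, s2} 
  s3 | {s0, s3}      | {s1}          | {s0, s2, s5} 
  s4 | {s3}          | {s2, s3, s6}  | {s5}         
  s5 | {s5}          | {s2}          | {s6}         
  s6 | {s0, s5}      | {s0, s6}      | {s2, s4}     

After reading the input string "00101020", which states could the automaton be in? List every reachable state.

Start in {s0}.
Read '0': s0→{s3}; now {s3}.
Read '0': s3→{s0, s3}; now {s0, s3}.
Read '1': s0→{s0}, s3→{s1}; now {s0, s1}.
Read '0': s0→{s3}, s1→{s1}; now {s1, s3}.
Read '1': s1→{s4}, s3→{s1}; now {s1, s4}.
Read '0': s1→{s1}, s4→{s3}; now {s1, s3}.
Read '2': s1→{s5}, s3→{s0, s2, s5}; now {s0, s2, s5}.
Read '0': s0→{s3}, s2→{s3, s4, s5}, s5→{s5}; now {s3, s4, s5}.

{s3, s4, s5}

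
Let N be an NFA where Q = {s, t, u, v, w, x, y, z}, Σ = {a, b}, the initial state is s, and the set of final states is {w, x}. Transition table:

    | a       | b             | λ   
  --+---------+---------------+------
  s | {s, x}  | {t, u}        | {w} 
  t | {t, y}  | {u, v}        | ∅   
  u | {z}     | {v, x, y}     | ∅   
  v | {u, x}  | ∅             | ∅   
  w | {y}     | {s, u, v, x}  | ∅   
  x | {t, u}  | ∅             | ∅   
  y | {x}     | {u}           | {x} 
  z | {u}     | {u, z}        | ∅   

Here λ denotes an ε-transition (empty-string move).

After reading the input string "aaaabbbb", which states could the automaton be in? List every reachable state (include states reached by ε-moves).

Start: ε-closure({s}) = {s, w}.
Read 'a': {s, w} → {s, w, x, y}.
Read 'a': {s, w, x, y} → {s, t, u, w, x, y}.
Read 'a': {s, t, u, w, x, y} → {s, t, u, w, x, y, z}.
Read 'a': {s, t, u, w, x, y, z} → {s, t, u, w, x, y, z}.
Read 'b': {s, t, u, w, x, y, z} → {s, t, u, v, w, x, y, z}.
Read 'b': {s, t, u, v, w, x, y, z} → {s, t, u, v, w, x, y, z}.
Read 'b': {s, t, u, v, w, x, y, z} → {s, t, u, v, w, x, y, z}.
Read 'b': {s, t, u, v, w, x, y, z} → {s, t, u, v, w, x, y, z}.

{s, t, u, v, w, x, y, z}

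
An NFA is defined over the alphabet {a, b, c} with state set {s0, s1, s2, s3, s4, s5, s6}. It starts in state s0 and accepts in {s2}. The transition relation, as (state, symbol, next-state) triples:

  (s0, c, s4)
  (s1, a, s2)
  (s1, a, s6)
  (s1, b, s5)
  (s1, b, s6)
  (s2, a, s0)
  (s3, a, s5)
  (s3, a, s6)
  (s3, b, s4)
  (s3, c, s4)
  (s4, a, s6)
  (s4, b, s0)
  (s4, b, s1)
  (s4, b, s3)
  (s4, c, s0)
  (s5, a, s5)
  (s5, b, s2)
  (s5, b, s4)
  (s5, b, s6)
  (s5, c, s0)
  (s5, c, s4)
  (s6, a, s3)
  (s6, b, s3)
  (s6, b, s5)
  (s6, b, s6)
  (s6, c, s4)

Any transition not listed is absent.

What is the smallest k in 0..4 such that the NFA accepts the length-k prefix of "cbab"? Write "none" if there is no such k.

3

Start in {s0}.
Read 'c': {s0} → {s4}.
Read 'b': {s4} → {s0, s1, s3}.
Read 'a': {s0, s1, s3} → {s2, s5, s6}.
None of the earlier sets intersect F, but {s2, s5, s6} does.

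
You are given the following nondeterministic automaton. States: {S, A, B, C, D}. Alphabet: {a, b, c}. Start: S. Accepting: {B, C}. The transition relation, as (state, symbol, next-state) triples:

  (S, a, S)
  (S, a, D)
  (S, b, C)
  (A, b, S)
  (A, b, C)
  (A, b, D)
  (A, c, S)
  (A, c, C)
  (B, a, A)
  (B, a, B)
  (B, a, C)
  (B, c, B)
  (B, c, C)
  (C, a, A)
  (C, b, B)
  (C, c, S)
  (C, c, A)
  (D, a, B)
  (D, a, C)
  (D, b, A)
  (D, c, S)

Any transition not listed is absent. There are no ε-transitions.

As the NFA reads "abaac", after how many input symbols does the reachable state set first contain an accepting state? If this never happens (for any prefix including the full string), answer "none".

Start in {S}.
Read 'a': {S} → {S, D}.
Read 'b': {S, D} → {A, C}.
None of the earlier sets intersect F, but {A, C} does.

2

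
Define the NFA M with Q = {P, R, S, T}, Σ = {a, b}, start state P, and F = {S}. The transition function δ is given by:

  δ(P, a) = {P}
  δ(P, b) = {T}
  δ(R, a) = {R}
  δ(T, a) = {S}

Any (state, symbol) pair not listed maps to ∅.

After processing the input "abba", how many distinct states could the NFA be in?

0

Start in {P}.
Read 'a': P→{P}; now {P}.
Read 'b': P→{T}; now {T}.
Read 'b': T→∅; now ∅.
The set is empty and remains empty for the remaining 1 symbol.
That set has 0 states.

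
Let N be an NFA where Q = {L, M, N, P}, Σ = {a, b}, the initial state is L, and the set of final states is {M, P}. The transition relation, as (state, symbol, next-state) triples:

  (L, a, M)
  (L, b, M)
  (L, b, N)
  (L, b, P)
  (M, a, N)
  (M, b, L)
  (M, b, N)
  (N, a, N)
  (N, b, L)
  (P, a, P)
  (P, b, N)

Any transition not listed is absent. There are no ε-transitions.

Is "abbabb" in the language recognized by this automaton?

Yes

Start in {L}.
Read 'a': L→{M}; now {M}.
Read 'b': M→{L, N}; now {L, N}.
Read 'b': L→{M, N, P}, N→{L}; now {L, M, N, P}.
Read 'a': L→{M}, M→{N}, N→{N}, P→{P}; now {M, N, P}.
Read 'b': M→{L, N}, N→{L}, P→{N}; now {L, N}.
Read 'b': L→{M, N, P}, N→{L}; now {L, M, N, P}.
The final set {L, M, N, P} contains the accepting states M, P.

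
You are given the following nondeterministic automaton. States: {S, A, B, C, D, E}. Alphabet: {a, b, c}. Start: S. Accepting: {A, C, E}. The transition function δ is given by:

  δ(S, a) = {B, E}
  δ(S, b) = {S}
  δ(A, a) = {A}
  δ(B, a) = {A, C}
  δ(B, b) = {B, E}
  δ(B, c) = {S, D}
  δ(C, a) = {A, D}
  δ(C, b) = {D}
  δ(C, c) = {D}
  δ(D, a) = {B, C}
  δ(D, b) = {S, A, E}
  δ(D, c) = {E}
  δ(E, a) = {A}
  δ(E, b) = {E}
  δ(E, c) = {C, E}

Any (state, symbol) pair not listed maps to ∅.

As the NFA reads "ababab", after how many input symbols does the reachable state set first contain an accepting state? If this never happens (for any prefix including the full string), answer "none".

Start in {S}.
Read 'a': S→{B, E}; now {B, E}.
None of the earlier sets intersect F, but {B, E} does.

1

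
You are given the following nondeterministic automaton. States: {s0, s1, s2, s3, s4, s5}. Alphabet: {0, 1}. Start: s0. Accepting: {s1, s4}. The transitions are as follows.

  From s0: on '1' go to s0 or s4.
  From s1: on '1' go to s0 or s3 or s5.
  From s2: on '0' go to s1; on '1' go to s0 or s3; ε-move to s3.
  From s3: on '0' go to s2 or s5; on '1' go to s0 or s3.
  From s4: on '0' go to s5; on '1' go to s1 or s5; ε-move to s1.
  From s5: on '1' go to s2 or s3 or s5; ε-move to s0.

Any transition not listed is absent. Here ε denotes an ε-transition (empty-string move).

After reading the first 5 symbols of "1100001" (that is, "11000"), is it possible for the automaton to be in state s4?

No

Start in {s0}.
Read '1': s0→{s0, s4}; union {s0, s4}; ε-closure = {s0, s1, s4}.
Read '1': s0→{s0, s4}, s1→{s0, s3, s5}, s4→{s1, s5}; now {s0, s1, s3, s4, s5}.
Read '0': s0→∅, s1→∅, s3→{s2, s5}, s4→{s5}, s5→∅; union {s2, s5}; ε-closure = {s0, s2, s3, s5}.
Read '0': s0→∅, s2→{s1}, s3→{s2, s5}, s5→∅; union {s1, s2, s5}; ε-closure = {s0, s1, s2, s3, s5}.
Read '0': s0→∅, s1→∅, s2→{s1}, s3→{s2, s5}, s5→∅; union {s1, s2, s5}; ε-closure = {s0, s1, s2, s3, s5}.
State s4 is not in {s0, s1, s2, s3, s5}.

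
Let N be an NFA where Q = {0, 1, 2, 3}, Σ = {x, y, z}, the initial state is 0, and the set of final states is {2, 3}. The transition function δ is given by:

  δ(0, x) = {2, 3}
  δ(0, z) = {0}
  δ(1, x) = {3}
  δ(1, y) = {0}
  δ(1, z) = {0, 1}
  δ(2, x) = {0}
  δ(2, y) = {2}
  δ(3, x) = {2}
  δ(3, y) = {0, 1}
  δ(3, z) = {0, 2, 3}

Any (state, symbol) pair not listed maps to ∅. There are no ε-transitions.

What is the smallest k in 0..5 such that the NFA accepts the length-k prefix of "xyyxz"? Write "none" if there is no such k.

Start in {0}.
Read 'x': 0→{2, 3}; now {2, 3}.
None of the earlier sets intersect F, but {2, 3} does.

1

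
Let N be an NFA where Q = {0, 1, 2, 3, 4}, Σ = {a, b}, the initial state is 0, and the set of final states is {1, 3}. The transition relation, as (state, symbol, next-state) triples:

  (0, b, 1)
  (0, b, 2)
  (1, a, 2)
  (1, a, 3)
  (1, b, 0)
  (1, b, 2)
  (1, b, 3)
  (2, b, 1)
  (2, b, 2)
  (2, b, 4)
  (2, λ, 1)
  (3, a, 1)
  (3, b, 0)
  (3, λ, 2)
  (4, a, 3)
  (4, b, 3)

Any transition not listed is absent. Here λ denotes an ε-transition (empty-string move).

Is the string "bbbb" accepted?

Yes

Start in {0}.
Read 'b': 0→{1, 2}; now {1, 2}.
Read 'b': 1→{0, 2, 3}, 2→{1, 2, 4}; now {0, 1, 2, 3, 4}.
Read 'b': 0→{1, 2}, 1→{0, 2, 3}, 2→{1, 2, 4}, 3→{0}, 4→{3}; now {0, 1, 2, 3, 4}.
Read 'b': 0→{1, 2}, 1→{0, 2, 3}, 2→{1, 2, 4}, 3→{0}, 4→{3}; now {0, 1, 2, 3, 4}.
The final set {0, 1, 2, 3, 4} contains the accepting states 1, 3.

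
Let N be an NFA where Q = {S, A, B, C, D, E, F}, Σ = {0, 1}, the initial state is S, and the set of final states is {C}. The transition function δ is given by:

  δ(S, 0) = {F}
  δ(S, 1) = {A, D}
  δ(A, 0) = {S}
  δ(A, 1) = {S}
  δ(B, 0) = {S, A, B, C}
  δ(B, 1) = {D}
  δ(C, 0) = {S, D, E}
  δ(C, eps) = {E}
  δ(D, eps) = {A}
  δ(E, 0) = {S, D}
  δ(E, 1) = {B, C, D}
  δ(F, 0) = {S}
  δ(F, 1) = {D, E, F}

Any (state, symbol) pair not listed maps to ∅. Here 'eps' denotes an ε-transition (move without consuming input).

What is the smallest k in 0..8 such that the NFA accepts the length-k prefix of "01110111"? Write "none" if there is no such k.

Start in {S}.
Read '0': {S} → {F}.
Read '1': {F} → {A, D, E, F}.
Read '1': {A, D, E, F} → {S, A, B, C, D, E, F}.
None of the earlier sets intersect F, but {S, A, B, C, D, E, F} does.

3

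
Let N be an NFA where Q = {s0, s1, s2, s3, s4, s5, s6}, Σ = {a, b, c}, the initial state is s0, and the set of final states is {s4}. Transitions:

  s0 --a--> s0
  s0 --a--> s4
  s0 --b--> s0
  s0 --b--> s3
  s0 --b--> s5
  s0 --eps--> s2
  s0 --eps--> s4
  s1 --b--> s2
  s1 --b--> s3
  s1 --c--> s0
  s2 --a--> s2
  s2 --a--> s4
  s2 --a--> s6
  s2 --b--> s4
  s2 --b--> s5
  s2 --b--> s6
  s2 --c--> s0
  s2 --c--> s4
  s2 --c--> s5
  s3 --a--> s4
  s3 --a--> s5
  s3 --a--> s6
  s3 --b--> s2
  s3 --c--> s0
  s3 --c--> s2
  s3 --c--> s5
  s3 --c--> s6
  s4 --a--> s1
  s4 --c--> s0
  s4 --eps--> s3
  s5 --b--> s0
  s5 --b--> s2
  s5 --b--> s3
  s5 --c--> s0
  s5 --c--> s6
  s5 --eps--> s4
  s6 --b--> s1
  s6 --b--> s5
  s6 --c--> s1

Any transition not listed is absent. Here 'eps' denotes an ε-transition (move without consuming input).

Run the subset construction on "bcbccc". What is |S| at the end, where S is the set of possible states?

Start: ε-closure({s0}) = {s0, s2, s3, s4}.
Read 'b': {s0, s2, s3, s4} → {s0, s2, s3, s4, s5, s6}.
Read 'c': {s0, s2, s3, s4, s5, s6} → {s0, s1, s2, s3, s4, s5, s6}.
Read 'b': {s0, s1, s2, s3, s4, s5, s6} → {s0, s1, s2, s3, s4, s5, s6}.
Read 'c': {s0, s1, s2, s3, s4, s5, s6} → {s0, s1, s2, s3, s4, s5, s6}.
Read 'c': {s0, s1, s2, s3, s4, s5, s6} → {s0, s1, s2, s3, s4, s5, s6}.
Read 'c': {s0, s1, s2, s3, s4, s5, s6} → {s0, s1, s2, s3, s4, s5, s6}.
That set has 7 states.

7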